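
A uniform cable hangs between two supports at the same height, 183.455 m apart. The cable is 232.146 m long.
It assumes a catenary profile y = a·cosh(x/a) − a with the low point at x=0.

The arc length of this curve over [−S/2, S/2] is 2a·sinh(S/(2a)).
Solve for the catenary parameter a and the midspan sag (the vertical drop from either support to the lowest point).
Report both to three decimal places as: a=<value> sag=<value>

a=75.421 sag=63.003

seed: a₀ = √(S³/(24(L−S))) = √(183.455³/(24·48.691)) = 72.688275
iter 1: u=1.261930  f(a)=+4.027e+00  f'(a)=-1.566e+00  a ← 72.688275 − (+4.027e+00/-1.566e+00) = 75.260660
iter 2: u=1.218797  f(a)=+2.237e-01  f'(a)=-1.396e+00  a ← 75.260660 − (+2.237e-01/-1.396e+00) = 75.420866
iter 3: u=1.216209  f(a)=+7.796e-04  f'(a)=-1.386e+00  a ← 75.420866 − (+7.796e-04/-1.386e+00) = 75.421428
iter 4: u=1.216199  f(a)=+9.544e-09  f'(a)=-1.386e+00  a ← 75.421428 − (+9.544e-09/-1.386e+00) = 75.421428
iter 5: u=1.216199  f(a)=+5.684e-14  f'(a)=-1.386e+00  a ← 75.421428 − (+5.684e-14/-1.386e+00) = 75.421428
converged: |Δa| < 1e-12 after 5 iterations
sag = a·(cosh(S/(2a)) − 1) = 75.421428·(cosh(1.216199) − 1) = 63.003039
T_max/T_min = cosh(S/(2a)) = 1.835347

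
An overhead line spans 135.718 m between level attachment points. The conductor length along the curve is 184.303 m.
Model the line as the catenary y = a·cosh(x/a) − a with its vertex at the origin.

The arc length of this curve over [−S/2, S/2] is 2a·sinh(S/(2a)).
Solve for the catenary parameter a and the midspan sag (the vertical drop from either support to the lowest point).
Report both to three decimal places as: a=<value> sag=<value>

seed: a₀ = √(S³/(24(L−S))) = √(135.718³/(24·48.585)) = 46.301968
iter 1: u=1.465575  f(a)=+5.493e+00  f'(a)=-2.585e+00  a ← 46.301968 − (+5.493e+00/-2.585e+00) = 48.426530
iter 2: u=1.401277  f(a)=+4.007e-01  f'(a)=-2.221e+00  a ← 48.426530 − (+4.007e-01/-2.221e+00) = 48.606956
iter 3: u=1.396076  f(a)=+2.503e-03  f'(a)=-2.193e+00  a ← 48.606956 − (+2.503e-03/-2.193e+00) = 48.608098
iter 4: u=1.396043  f(a)=+9.902e-08  f'(a)=-2.193e+00  a ← 48.608098 − (+9.902e-08/-2.193e+00) = 48.608098
iter 5: u=1.396043  f(a)=+0.000e+00  f'(a)=-2.193e+00  a ← 48.608098 − (+0.000e+00/-2.193e+00) = 48.608098
converged: |Δa| < 1e-12 after 5 iterations
sag = a·(cosh(S/(2a)) − 1) = 48.608098·(cosh(1.396043) − 1) = 55.577535
T_max/T_min = cosh(S/(2a)) = 2.143380

a=48.608 sag=55.578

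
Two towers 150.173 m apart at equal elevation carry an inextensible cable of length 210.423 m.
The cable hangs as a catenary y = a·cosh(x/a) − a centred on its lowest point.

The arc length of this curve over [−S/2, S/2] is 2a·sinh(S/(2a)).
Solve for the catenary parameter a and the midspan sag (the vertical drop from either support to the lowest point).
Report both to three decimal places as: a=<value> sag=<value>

seed: a₀ = √(S³/(24(L−S))) = √(150.173³/(24·60.250)) = 48.395350
iter 1: u=1.551523  f(a)=+7.682e+00  f'(a)=-3.143e+00  a ← 48.395350 − (+7.682e+00/-3.143e+00) = 50.839248
iter 2: u=1.476940  f(a)=+6.202e-01  f'(a)=-2.654e+00  a ← 50.839248 − (+6.202e-01/-2.654e+00) = 51.072908
iter 3: u=1.470183  f(a)=+4.828e-03  f'(a)=-2.613e+00  a ← 51.072908 − (+4.828e-03/-2.613e+00) = 51.074756
iter 4: u=1.470129  f(a)=+2.976e-07  f'(a)=-2.613e+00  a ← 51.074756 − (+2.976e-07/-2.613e+00) = 51.074756
iter 5: u=1.470129  f(a)=-2.842e-14  f'(a)=-2.613e+00  a ← 51.074756 − (-2.842e-14/-2.613e+00) = 51.074756
converged: |Δa| < 1e-12 after 5 iterations
sag = a·(cosh(S/(2a)) − 1) = 51.074756·(cosh(1.470129) − 1) = 65.878613
T_max/T_min = cosh(S/(2a)) = 2.289847

a=51.075 sag=65.879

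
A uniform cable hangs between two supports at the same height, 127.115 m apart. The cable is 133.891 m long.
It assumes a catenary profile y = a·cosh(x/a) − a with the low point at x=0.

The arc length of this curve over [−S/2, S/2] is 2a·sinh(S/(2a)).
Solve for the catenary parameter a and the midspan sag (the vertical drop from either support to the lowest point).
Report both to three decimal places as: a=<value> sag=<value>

seed: a₀ = √(S³/(24(L−S))) = √(127.115³/(24·6.776)) = 112.383585
iter 1: u=0.565541  f(a)=+1.092e-01  f'(a)=-1.245e-01  a ← 112.383585 − (+1.092e-01/-1.245e-01) = 113.260692
iter 2: u=0.561161  f(a)=+1.291e-03  f'(a)=-1.216e-01  a ← 113.260692 − (+1.291e-03/-1.216e-01) = 113.271317
iter 3: u=0.561109  f(a)=+1.855e-07  f'(a)=-1.215e-01  a ← 113.271317 − (+1.855e-07/-1.215e-01) = 113.271318
iter 4: u=0.561109  f(a)=+0.000e+00  f'(a)=-1.215e-01  a ← 113.271318 − (+0.000e+00/-1.215e-01) = 113.271318
converged: |Δa| < 1e-12 after 4 iterations
sag = a·(cosh(S/(2a)) − 1) = 113.271318·(cosh(0.561109) − 1) = 18.304103
T_max/T_min = cosh(S/(2a)) = 1.161595

a=113.271 sag=18.304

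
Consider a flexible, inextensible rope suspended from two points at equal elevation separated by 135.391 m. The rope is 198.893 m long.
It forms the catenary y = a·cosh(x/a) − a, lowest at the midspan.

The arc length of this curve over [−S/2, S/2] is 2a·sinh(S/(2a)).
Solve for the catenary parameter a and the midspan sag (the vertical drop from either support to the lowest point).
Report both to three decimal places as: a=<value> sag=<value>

a=42.933 sag=65.385

seed: a₀ = √(S³/(24(L−S))) = √(135.391³/(24·63.502)) = 40.353887
iter 1: u=1.677546  f(a)=+9.558e+00  f'(a)=-4.127e+00  a ← 40.353887 − (+9.558e+00/-4.127e+00) = 42.669981
iter 2: u=1.586490  f(a)=+8.846e-01  f'(a)=-3.395e+00  a ← 42.669981 − (+8.846e-01/-3.395e+00) = 42.930532
iter 3: u=1.576861  f(a)=+9.285e-03  f'(a)=-3.324e+00  a ← 42.930532 − (+9.285e-03/-3.324e+00) = 42.933325
iter 4: u=1.576759  f(a)=+1.047e-06  f'(a)=-3.324e+00  a ← 42.933325 − (+1.047e-06/-3.324e+00) = 42.933325
iter 5: u=1.576759  f(a)=-5.684e-14  f'(a)=-3.324e+00  a ← 42.933325 − (-5.684e-14/-3.324e+00) = 42.933325
converged: |Δa| < 1e-12 after 5 iterations
sag = a·(cosh(S/(2a)) − 1) = 42.933325·(cosh(1.576759) − 1) = 65.385079
T_max/T_min = cosh(S/(2a)) = 2.522945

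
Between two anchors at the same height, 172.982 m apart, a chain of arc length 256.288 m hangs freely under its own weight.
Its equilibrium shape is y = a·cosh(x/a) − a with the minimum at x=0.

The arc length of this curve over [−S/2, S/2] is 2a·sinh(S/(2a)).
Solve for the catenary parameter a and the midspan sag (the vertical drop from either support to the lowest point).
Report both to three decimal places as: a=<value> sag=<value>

seed: a₀ = √(S³/(24(L−S))) = √(172.982³/(24·83.306)) = 50.881231
iter 1: u=1.699861  f(a)=+1.290e+01  f'(a)=-4.324e+00  a ← 50.881231 − (+1.290e+01/-4.324e+00) = 53.864263
iter 2: u=1.605721  f(a)=+1.221e+00  f'(a)=-3.540e+00  a ← 53.864263 − (+1.221e+00/-3.540e+00) = 54.209211
iter 3: u=1.595504  f(a)=+1.348e-02  f'(a)=-3.463e+00  a ← 54.209211 − (+1.348e-02/-3.463e+00) = 54.213103
iter 4: u=1.595389  f(a)=+1.682e-06  f'(a)=-3.462e+00  a ← 54.213103 − (+1.682e-06/-3.462e+00) = 54.213104
iter 5: u=1.595389  f(a)=+5.684e-14  f'(a)=-3.462e+00  a ← 54.213104 − (+5.684e-14/-3.462e+00) = 54.213104
converged: |Δa| < 1e-12 after 5 iterations
sag = a·(cosh(S/(2a)) − 1) = 54.213104·(cosh(1.595389) − 1) = 84.926917
T_max/T_min = cosh(S/(2a)) = 2.566539

a=54.213 sag=84.927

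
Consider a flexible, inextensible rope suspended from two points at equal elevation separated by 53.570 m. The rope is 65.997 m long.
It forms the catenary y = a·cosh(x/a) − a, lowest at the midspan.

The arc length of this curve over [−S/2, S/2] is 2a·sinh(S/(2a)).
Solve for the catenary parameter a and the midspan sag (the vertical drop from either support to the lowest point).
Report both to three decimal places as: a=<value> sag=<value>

seed: a₀ = √(S³/(24(L−S))) = √(53.570³/(24·12.427)) = 22.703546
iter 1: u=1.179772  f(a)=+8.941e-01  f'(a)=-1.255e+00  a ← 22.703546 − (+8.941e-01/-1.255e+00) = 23.416019
iter 2: u=1.143875  f(a)=+4.381e-02  f'(a)=-1.135e+00  a ← 23.416019 − (+4.381e-02/-1.135e+00) = 23.454632
iter 3: u=1.141992  f(a)=+1.172e-04  f'(a)=-1.129e+00  a ← 23.454632 − (+1.172e-04/-1.129e+00) = 23.454736
iter 4: u=1.141987  f(a)=+8.437e-10  f'(a)=-1.129e+00  a ← 23.454736 − (+8.437e-10/-1.129e+00) = 23.454736
iter 5: u=1.141987  f(a)=+0.000e+00  f'(a)=-1.129e+00  a ← 23.454736 − (+0.000e+00/-1.129e+00) = 23.454736
converged: |Δa| < 1e-12 after 5 iterations
sag = a·(cosh(S/(2a)) − 1) = 23.454736·(cosh(1.141987) − 1) = 17.030146
T_max/T_min = cosh(S/(2a)) = 1.726086

a=23.455 sag=17.030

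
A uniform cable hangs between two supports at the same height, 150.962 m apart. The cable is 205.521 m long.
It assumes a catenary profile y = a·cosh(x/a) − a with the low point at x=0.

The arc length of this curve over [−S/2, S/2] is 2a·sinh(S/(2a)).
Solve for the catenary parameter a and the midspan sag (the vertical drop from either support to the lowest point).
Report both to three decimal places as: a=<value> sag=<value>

a=53.834 sag=62.174

seed: a₀ = √(S³/(24(L−S))) = √(150.962³/(24·54.559)) = 51.258116
iter 1: u=1.472567  f(a)=+6.230e+00  f'(a)=-2.628e+00  a ← 51.258116 − (+6.230e+00/-2.628e+00) = 53.629155
iter 2: u=1.407462  f(a)=+4.584e-01  f'(a)=-2.254e+00  a ← 53.629155 − (+4.584e-01/-2.254e+00) = 53.832515
iter 3: u=1.402145  f(a)=+2.917e-03  f'(a)=-2.225e+00  a ← 53.832515 − (+2.917e-03/-2.225e+00) = 53.833826
iter 4: u=1.402111  f(a)=+1.198e-07  f'(a)=-2.225e+00  a ← 53.833826 − (+1.198e-07/-2.225e+00) = 53.833826
iter 5: u=1.402111  f(a)=+0.000e+00  f'(a)=-2.225e+00  a ← 53.833826 − (+0.000e+00/-2.225e+00) = 53.833826
converged: |Δa| < 1e-12 after 5 iterations
sag = a·(cosh(S/(2a)) − 1) = 53.833826·(cosh(1.402111) − 1) = 62.173937
T_max/T_min = cosh(S/(2a)) = 2.154923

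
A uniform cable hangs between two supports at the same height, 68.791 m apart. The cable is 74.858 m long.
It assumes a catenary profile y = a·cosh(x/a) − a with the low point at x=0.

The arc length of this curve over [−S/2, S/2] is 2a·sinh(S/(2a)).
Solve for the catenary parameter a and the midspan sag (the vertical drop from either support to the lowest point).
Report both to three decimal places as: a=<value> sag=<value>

a=47.896 sag=12.890

seed: a₀ = √(S³/(24(L−S))) = √(68.791³/(24·6.067)) = 47.282977
iter 1: u=0.727439  f(a)=+1.626e-01  f'(a)=-2.705e-01  a ← 47.282977 − (+1.626e-01/-2.705e-01) = 47.884020
iter 2: u=0.718309  f(a)=+3.152e-03  f'(a)=-2.601e-01  a ← 47.884020 − (+3.152e-03/-2.601e-01) = 47.896139
iter 3: u=0.718127  f(a)=+1.237e-06  f'(a)=-2.599e-01  a ← 47.896139 − (+1.237e-06/-2.599e-01) = 47.896143
iter 4: u=0.718127  f(a)=+1.990e-13  f'(a)=-2.599e-01  a ← 47.896143 − (+1.990e-13/-2.599e-01) = 47.896143
converged: |Δa| < 1e-12 after 4 iterations
sag = a·(cosh(S/(2a)) − 1) = 47.896143·(cosh(0.718127) − 1) = 12.890126
T_max/T_min = cosh(S/(2a)) = 1.269127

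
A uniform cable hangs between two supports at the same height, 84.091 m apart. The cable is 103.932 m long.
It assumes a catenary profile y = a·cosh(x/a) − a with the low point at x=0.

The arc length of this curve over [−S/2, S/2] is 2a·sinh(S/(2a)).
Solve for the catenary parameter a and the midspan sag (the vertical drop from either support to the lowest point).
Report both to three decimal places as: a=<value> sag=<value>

seed: a₀ = √(S³/(24(L−S))) = √(84.091³/(24·19.841)) = 35.337586
iter 1: u=1.189824  f(a)=+1.453e+00  f'(a)=-1.290e+00  a ← 35.337586 − (+1.453e+00/-1.290e+00) = 36.463572
iter 2: u=1.153082  f(a)=+7.232e-02  f'(a)=-1.165e+00  a ← 36.463572 − (+7.232e-02/-1.165e+00) = 36.525673
iter 3: u=1.151122  f(a)=+2.001e-04  f'(a)=-1.158e+00  a ← 36.525673 − (+2.001e-04/-1.158e+00) = 36.525846
iter 4: u=1.151116  f(a)=+1.540e-09  f'(a)=-1.158e+00  a ← 36.525846 − (+1.540e-09/-1.158e+00) = 36.525846
iter 5: u=1.151116  f(a)=+0.000e+00  f'(a)=-1.158e+00  a ← 36.525846 − (+0.000e+00/-1.158e+00) = 36.525846
converged: |Δa| < 1e-12 after 5 iterations
sag = a·(cosh(S/(2a)) − 1) = 36.525846·(cosh(1.151116) − 1) = 26.992676
T_max/T_min = cosh(S/(2a)) = 1.739002

a=36.526 sag=26.993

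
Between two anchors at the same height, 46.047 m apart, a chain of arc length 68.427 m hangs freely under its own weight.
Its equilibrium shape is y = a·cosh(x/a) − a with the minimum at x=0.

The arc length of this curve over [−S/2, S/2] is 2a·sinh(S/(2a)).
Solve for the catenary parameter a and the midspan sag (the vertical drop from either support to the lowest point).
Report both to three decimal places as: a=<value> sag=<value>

seed: a₀ = √(S³/(24(L−S))) = √(46.047³/(24·22.380)) = 13.482373
iter 1: u=1.707674  f(a)=+3.499e+00  f'(a)=-4.394e+00  a ← 13.482373 − (+3.499e+00/-4.394e+00) = 14.278638
iter 2: u=1.612444  f(a)=+3.340e-01  f'(a)=-3.592e+00  a ← 14.278638 − (+3.340e-01/-3.592e+00) = 14.371599
iter 3: u=1.602014  f(a)=+3.750e-03  f'(a)=-3.512e+00  a ← 14.371599 − (+3.750e-03/-3.512e+00) = 14.372667
iter 4: u=1.601895  f(a)=+4.847e-07  f'(a)=-3.511e+00  a ← 14.372667 − (+4.847e-07/-3.511e+00) = 14.372667
iter 5: u=1.601895  f(a)=+2.842e-14  f'(a)=-3.511e+00  a ← 14.372667 − (+2.842e-14/-3.511e+00) = 14.372667
converged: |Δa| < 1e-12 after 5 iterations
sag = a·(cosh(S/(2a)) − 1) = 14.372667·(cosh(1.601895) − 1) = 22.737131
T_max/T_min = cosh(S/(2a)) = 2.581970

a=14.373 sag=22.737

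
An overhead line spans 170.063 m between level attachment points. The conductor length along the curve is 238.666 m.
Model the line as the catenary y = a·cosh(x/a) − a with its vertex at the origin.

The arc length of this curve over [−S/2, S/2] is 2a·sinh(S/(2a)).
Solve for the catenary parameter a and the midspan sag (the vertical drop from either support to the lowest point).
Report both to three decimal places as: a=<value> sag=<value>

seed: a₀ = √(S³/(24(L−S))) = √(170.063³/(24·68.603)) = 54.655967
iter 1: u=1.555759  f(a)=+8.797e+00  f'(a)=-3.173e+00  a ← 54.655967 − (+8.797e+00/-3.173e+00) = 57.428561
iter 2: u=1.480648  f(a)=+7.137e-01  f'(a)=-2.677e+00  a ← 57.428561 − (+7.137e-01/-2.677e+00) = 57.695157
iter 3: u=1.473807  f(a)=+5.614e-03  f'(a)=-2.635e+00  a ← 57.695157 − (+5.614e-03/-2.635e+00) = 57.697287
iter 4: u=1.473752  f(a)=+3.535e-07  f'(a)=-2.635e+00  a ← 57.697287 − (+3.535e-07/-2.635e+00) = 57.697287
iter 5: u=1.473752  f(a)=+2.842e-14  f'(a)=-2.635e+00  a ← 57.697287 − (+2.842e-14/-2.635e+00) = 57.697287
converged: |Δa| < 1e-12 after 5 iterations
sag = a·(cosh(S/(2a)) − 1) = 57.697287·(cosh(1.473752) − 1) = 74.852107
T_max/T_min = cosh(S/(2a)) = 2.297325

a=57.697 sag=74.852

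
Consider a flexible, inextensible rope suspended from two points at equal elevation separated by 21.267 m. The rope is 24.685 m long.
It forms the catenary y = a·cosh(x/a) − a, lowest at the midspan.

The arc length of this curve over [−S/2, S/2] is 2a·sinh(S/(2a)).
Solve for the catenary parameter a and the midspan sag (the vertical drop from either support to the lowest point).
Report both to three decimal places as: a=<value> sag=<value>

a=11.080 sag=5.506

seed: a₀ = √(S³/(24(L−S))) = √(21.267³/(24·3.418)) = 10.828485
iter 1: u=0.981993  f(a)=+1.686e-01  f'(a)=-6.943e-01  a ← 10.828485 − (+1.686e-01/-6.943e-01) = 11.071368
iter 2: u=0.960450  f(a)=+5.841e-03  f'(a)=-6.470e-01  a ← 11.071368 − (+5.841e-03/-6.470e-01) = 11.080395
iter 3: u=0.959668  f(a)=+7.563e-06  f'(a)=-6.453e-01  a ← 11.080395 − (+7.563e-06/-6.453e-01) = 11.080407
iter 4: u=0.959667  f(a)=+1.272e-11  f'(a)=-6.453e-01  a ← 11.080407 − (+1.272e-11/-6.453e-01) = 11.080407
iter 5: u=0.959667  f(a)=+0.000e+00  f'(a)=-6.453e-01  a ← 11.080407 − (+0.000e+00/-6.453e-01) = 11.080407
converged: |Δa| < 1e-12 after 5 iterations
sag = a·(cosh(S/(2a)) − 1) = 11.080407·(cosh(0.959667) − 1) = 5.506115
T_max/T_min = cosh(S/(2a)) = 1.496924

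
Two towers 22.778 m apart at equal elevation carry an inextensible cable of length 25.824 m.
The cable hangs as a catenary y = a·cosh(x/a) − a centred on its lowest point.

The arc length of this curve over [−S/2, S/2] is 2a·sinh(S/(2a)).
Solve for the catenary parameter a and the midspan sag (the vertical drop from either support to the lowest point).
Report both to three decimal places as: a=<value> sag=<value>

seed: a₀ = √(S³/(24(L−S))) = √(22.778³/(24·3.046)) = 12.714603
iter 1: u=0.895742  f(a)=+1.246e-01  f'(a)=-5.187e-01  a ← 12.714603 − (+1.246e-01/-5.187e-01) = 12.954742
iter 2: u=0.879138  f(a)=+3.616e-03  f'(a)=-4.890e-01  a ← 12.954742 − (+3.616e-03/-4.890e-01) = 12.962138
iter 3: u=0.878636  f(a)=+3.250e-06  f'(a)=-4.881e-01  a ← 12.962138 − (+3.250e-06/-4.881e-01) = 12.962145
iter 4: u=0.878635  f(a)=+2.629e-12  f'(a)=-4.881e-01  a ← 12.962145 − (+2.629e-12/-4.881e-01) = 12.962145
converged: |Δa| < 1e-12 after 4 iterations
sag = a·(cosh(S/(2a)) − 1) = 12.962145·(cosh(0.878635) − 1) = 5.333673
T_max/T_min = cosh(S/(2a)) = 1.411481

a=12.962 sag=5.334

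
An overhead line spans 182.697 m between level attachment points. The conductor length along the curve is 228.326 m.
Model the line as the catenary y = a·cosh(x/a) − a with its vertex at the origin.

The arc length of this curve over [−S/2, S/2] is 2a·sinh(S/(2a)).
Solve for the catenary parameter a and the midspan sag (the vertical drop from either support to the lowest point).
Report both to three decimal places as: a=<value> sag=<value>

seed: a₀ = √(S³/(24(L−S))) = √(182.697³/(24·45.629)) = 74.622712
iter 1: u=1.224138  f(a)=+3.543e+00  f'(a)=-1.416e+00  a ← 74.622712 − (+3.543e+00/-1.416e+00) = 77.124597
iter 2: u=1.184428  f(a)=+1.860e-01  f'(a)=-1.271e+00  a ← 77.124597 − (+1.860e-01/-1.271e+00) = 77.270924
iter 3: u=1.182185  f(a)=+5.754e-04  f'(a)=-1.263e+00  a ← 77.270924 − (+5.754e-04/-1.263e+00) = 77.271379
iter 4: u=1.182178  f(a)=+5.543e-09  f'(a)=-1.263e+00  a ← 77.271379 − (+5.543e-09/-1.263e+00) = 77.271379
iter 5: u=1.182178  f(a)=-5.684e-14  f'(a)=-1.263e+00  a ← 77.271379 − (-5.684e-14/-1.263e+00) = 77.271379
converged: |Δa| < 1e-12 after 5 iterations
sag = a·(cosh(S/(2a)) − 1) = 77.271379·(cosh(1.182178) − 1) = 60.583822
T_max/T_min = cosh(S/(2a)) = 1.784040

a=77.271 sag=60.584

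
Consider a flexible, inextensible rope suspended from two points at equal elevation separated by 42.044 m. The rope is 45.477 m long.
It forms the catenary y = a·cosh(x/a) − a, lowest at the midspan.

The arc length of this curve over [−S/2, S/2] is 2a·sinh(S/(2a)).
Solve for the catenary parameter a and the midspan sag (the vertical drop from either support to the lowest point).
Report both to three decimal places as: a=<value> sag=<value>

a=30.395 sag=7.564

seed: a₀ = √(S³/(24(L−S))) = √(42.044³/(24·3.433)) = 30.034024
iter 1: u=0.699940  f(a)=+8.508e-02  f'(a)=-2.400e-01  a ← 30.034024 − (+8.508e-02/-2.400e-01) = 30.388523
iter 2: u=0.691774  f(a)=+1.530e-03  f'(a)=-2.314e-01  a ← 30.388523 − (+1.530e-03/-2.314e-01) = 30.395133
iter 3: u=0.691624  f(a)=+5.147e-07  f'(a)=-2.313e-01  a ← 30.395133 − (+5.147e-07/-2.313e-01) = 30.395135
iter 4: u=0.691624  f(a)=+5.684e-14  f'(a)=-2.313e-01  a ← 30.395135 − (+5.684e-14/-2.313e-01) = 30.395135
converged: |Δa| < 1e-12 after 4 iterations
sag = a·(cosh(S/(2a)) − 1) = 30.395135·(cosh(0.691624) − 1) = 7.564101
T_max/T_min = cosh(S/(2a)) = 1.248859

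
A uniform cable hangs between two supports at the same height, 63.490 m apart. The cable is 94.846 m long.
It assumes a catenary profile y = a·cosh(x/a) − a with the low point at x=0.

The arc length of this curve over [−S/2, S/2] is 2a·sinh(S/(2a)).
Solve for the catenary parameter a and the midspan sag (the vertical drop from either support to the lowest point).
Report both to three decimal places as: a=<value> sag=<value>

a=19.677 sag=31.666

seed: a₀ = √(S³/(24(L−S))) = √(63.490³/(24·31.356)) = 18.441322
iter 1: u=1.721406  f(a)=+4.987e+00  f'(a)=-4.521e+00  a ← 18.441322 − (+4.987e+00/-4.521e+00) = 19.544483
iter 2: u=1.624244  f(a)=+4.826e-01  f'(a)=-3.685e+00  a ← 19.544483 − (+4.826e-01/-3.685e+00) = 19.675441
iter 3: u=1.613433  f(a)=+5.586e-03  f'(a)=-3.600e+00  a ← 19.675441 − (+5.586e-03/-3.600e+00) = 19.676993
iter 4: u=1.613305  f(a)=+7.678e-07  f'(a)=-3.599e+00  a ← 19.676993 − (+7.678e-07/-3.599e+00) = 19.676993
iter 5: u=1.613305  f(a)=+0.000e+00  f'(a)=-3.599e+00  a ← 19.676993 − (+0.000e+00/-3.599e+00) = 19.676993
converged: |Δa| < 1e-12 after 5 iterations
sag = a·(cosh(S/(2a)) − 1) = 19.676993·(cosh(1.613305) − 1) = 31.666215
T_max/T_min = cosh(S/(2a)) = 2.609301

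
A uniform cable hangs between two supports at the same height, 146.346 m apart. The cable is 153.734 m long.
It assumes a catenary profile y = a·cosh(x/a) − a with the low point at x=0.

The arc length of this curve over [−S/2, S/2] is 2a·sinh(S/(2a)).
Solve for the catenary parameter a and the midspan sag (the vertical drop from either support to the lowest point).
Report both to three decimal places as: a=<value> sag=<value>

seed: a₀ = √(S³/(24(L−S))) = √(146.346³/(24·7.388)) = 132.954249
iter 1: u=0.550362  f(a)=+1.127e-01  f'(a)=-1.145e-01  a ← 132.954249 − (+1.127e-01/-1.145e-01) = 133.938204
iter 2: u=0.546319  f(a)=+1.263e-03  f'(a)=-1.120e-01  a ← 133.938204 − (+1.263e-03/-1.120e-01) = 133.949485
iter 3: u=0.546273  f(a)=+1.628e-07  f'(a)=-1.120e-01  a ← 133.949485 − (+1.628e-07/-1.120e-01) = 133.949487
iter 4: u=0.546273  f(a)=+2.842e-14  f'(a)=-1.120e-01  a ← 133.949487 − (+2.842e-14/-1.120e-01) = 133.949487
converged: |Δa| < 1e-12 after 4 iterations
sag = a·(cosh(S/(2a)) − 1) = 133.949487·(cosh(0.546273) − 1) = 20.488205
T_max/T_min = cosh(S/(2a)) = 1.152955

a=133.949 sag=20.488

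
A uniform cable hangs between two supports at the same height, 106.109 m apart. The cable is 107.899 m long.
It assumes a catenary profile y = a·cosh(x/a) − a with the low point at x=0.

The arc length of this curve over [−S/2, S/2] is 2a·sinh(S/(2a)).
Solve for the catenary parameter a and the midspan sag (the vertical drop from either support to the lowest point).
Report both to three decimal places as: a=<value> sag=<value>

seed: a₀ = √(S³/(24(L−S))) = √(106.109³/(24·1.790)) = 166.761655
iter 1: u=0.318146  f(a)=+9.081e-03  f'(a)=-2.169e-02  a ← 166.761655 − (+9.081e-03/-2.169e-02) = 167.180396
iter 2: u=0.317349  f(a)=+3.432e-05  f'(a)=-2.152e-02  a ← 167.180396 − (+3.432e-05/-2.152e-02) = 167.181990
iter 3: u=0.317346  f(a)=+4.943e-10  f'(a)=-2.152e-02  a ← 167.181990 − (+4.943e-10/-2.152e-02) = 167.181991
iter 4: u=0.317346  f(a)=+0.000e+00  f'(a)=-2.152e-02  a ← 167.181991 − (+0.000e+00/-2.152e-02) = 167.181991
converged: |Δa| < 1e-12 after 4 iterations
sag = a·(cosh(S/(2a)) − 1) = 167.181991·(cosh(0.317346) − 1) = 8.489198
T_max/T_min = cosh(S/(2a)) = 1.050778

a=167.182 sag=8.489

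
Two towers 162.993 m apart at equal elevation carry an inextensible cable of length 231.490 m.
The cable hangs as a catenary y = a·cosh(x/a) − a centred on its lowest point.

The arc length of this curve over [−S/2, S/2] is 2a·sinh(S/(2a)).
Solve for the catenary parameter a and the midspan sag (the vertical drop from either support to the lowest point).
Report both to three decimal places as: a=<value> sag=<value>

seed: a₀ = √(S³/(24(L−S))) = √(162.993³/(24·68.497)) = 51.323000
iter 1: u=1.587914  f(a)=+9.173e+00  f'(a)=-3.406e+00  a ← 51.323000 − (+9.173e+00/-3.406e+00) = 54.016238
iter 2: u=1.508741  f(a)=+7.715e-01  f'(a)=-2.855e+00  a ← 54.016238 − (+7.715e-01/-2.855e+00) = 54.286470
iter 3: u=1.501230  f(a)=+6.565e-03  f'(a)=-2.807e+00  a ← 54.286470 − (+6.565e-03/-2.807e+00) = 54.288809
iter 4: u=1.501166  f(a)=+4.843e-07  f'(a)=-2.806e+00  a ← 54.288809 − (+4.843e-07/-2.806e+00) = 54.288809
iter 5: u=1.501166  f(a)=+0.000e+00  f'(a)=-2.806e+00  a ← 54.288809 − (+0.000e+00/-2.806e+00) = 54.288809
converged: |Δa| < 1e-12 after 5 iterations
sag = a·(cosh(S/(2a)) − 1) = 54.288809·(cosh(1.501166) − 1) = 73.555549
T_max/T_min = cosh(S/(2a)) = 2.354893

a=54.289 sag=73.556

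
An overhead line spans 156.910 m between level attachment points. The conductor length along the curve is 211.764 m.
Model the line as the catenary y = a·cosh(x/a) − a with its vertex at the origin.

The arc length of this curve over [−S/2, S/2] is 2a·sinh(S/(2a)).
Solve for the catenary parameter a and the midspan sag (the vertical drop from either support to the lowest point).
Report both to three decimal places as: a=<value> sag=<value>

seed: a₀ = √(S³/(24(L−S))) = √(156.910³/(24·54.854)) = 54.170914
iter 1: u=1.448286  f(a)=+6.049e+00  f'(a)=-2.483e+00  a ← 54.170914 − (+6.049e+00/-2.483e+00) = 56.606874
iter 2: u=1.385962  f(a)=+4.319e-01  f'(a)=-2.140e+00  a ← 56.606874 − (+4.319e-01/-2.140e+00) = 56.808708
iter 3: u=1.381038  f(a)=+2.577e-03  f'(a)=-2.115e+00  a ← 56.808708 − (+2.577e-03/-2.115e+00) = 56.809927
iter 4: u=1.381009  f(a)=+9.293e-08  f'(a)=-2.114e+00  a ← 56.809927 − (+9.293e-08/-2.114e+00) = 56.809927
iter 5: u=1.381009  f(a)=+0.000e+00  f'(a)=-2.114e+00  a ← 56.809927 − (+0.000e+00/-2.114e+00) = 56.809927
converged: |Δa| < 1e-12 after 5 iterations
sag = a·(cosh(S/(2a)) − 1) = 56.809927·(cosh(1.381009) − 1) = 63.349824
T_max/T_min = cosh(S/(2a)) = 2.115119

a=56.810 sag=63.350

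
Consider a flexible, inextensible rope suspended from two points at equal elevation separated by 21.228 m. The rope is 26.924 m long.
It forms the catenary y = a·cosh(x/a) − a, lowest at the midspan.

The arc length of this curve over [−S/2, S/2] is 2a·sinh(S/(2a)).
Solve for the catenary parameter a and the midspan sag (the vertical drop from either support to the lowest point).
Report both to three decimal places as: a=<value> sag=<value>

a=8.683 sag=7.336

seed: a₀ = √(S³/(24(L−S))) = √(21.228³/(24·5.696)) = 8.365136
iter 1: u=1.268838  f(a)=+4.765e-01  f'(a)=-1.594e+00  a ← 8.365136 − (+4.765e-01/-1.594e+00) = 8.664047
iter 2: u=1.225063  f(a)=+2.673e-02  f'(a)=-1.420e+00  a ← 8.664047 − (+2.673e-02/-1.420e+00) = 8.682874
iter 3: u=1.222406  f(a)=+9.519e-05  f'(a)=-1.410e+00  a ← 8.682874 − (+9.519e-05/-1.410e+00) = 8.682942
iter 4: u=1.222397  f(a)=+1.217e-09  f'(a)=-1.410e+00  a ← 8.682942 − (+1.217e-09/-1.410e+00) = 8.682942
iter 5: u=1.222397  f(a)=+3.553e-15  f'(a)=-1.410e+00  a ← 8.682942 − (+3.553e-15/-1.410e+00) = 8.682942
converged: |Δa| < 1e-12 after 5 iterations
sag = a·(cosh(S/(2a)) − 1) = 8.682942·(cosh(1.222397) − 1) = 7.336388
T_max/T_min = cosh(S/(2a)) = 1.844920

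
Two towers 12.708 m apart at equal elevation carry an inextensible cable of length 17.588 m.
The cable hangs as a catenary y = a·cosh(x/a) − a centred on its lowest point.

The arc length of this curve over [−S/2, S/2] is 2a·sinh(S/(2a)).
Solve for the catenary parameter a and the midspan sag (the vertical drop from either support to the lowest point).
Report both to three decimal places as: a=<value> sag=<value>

seed: a₀ = √(S³/(24(L−S))) = √(12.708³/(24·4.880)) = 4.186010
iter 1: u=1.517913  f(a)=+5.940e-01  f'(a)=-2.915e+00  a ← 4.186010 − (+5.940e-01/-2.915e+00) = 4.389802
iter 2: u=1.447446  f(a)=+4.614e-02  f'(a)=-2.478e+00  a ← 4.389802 − (+4.614e-02/-2.478e+00) = 4.408419
iter 3: u=1.441333  f(a)=+3.301e-04  f'(a)=-2.443e+00  a ← 4.408419 − (+3.301e-04/-2.443e+00) = 4.408554
iter 4: u=1.441289  f(a)=+1.716e-08  f'(a)=-2.443e+00  a ← 4.408554 − (+1.716e-08/-2.443e+00) = 4.408554
iter 5: u=1.441289  f(a)=+0.000e+00  f'(a)=-2.443e+00  a ← 4.408554 − (+0.000e+00/-2.443e+00) = 4.408554
converged: |Δa| < 1e-12 after 5 iterations
sag = a·(cosh(S/(2a)) − 1) = 4.408554·(cosh(1.441289) − 1) = 5.428609
T_max/T_min = cosh(S/(2a)) = 2.231381

a=4.409 sag=5.429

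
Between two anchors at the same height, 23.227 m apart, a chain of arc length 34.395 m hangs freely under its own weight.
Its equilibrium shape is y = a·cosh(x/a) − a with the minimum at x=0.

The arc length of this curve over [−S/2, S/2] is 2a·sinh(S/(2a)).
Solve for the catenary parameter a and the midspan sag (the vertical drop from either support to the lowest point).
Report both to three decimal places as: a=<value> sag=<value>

a=7.285 sag=11.392

seed: a₀ = √(S³/(24(L−S))) = √(23.227³/(24·11.168)) = 6.837485
iter 1: u=1.698505  f(a)=+1.726e+00  f'(a)=-4.312e+00  a ← 6.837485 − (+1.726e+00/-4.312e+00) = 7.237836
iter 2: u=1.604554  f(a)=+1.632e-01  f'(a)=-3.532e+00  a ← 7.237836 − (+1.632e-01/-3.532e+00) = 7.284054
iter 3: u=1.594373  f(a)=+1.796e-03  f'(a)=-3.454e+00  a ← 7.284054 − (+1.796e-03/-3.454e+00) = 7.284574
iter 4: u=1.594259  f(a)=+2.227e-07  f'(a)=-3.453e+00  a ← 7.284574 − (+2.227e-07/-3.453e+00) = 7.284574
iter 5: u=1.594259  f(a)=+7.105e-15  f'(a)=-3.453e+00  a ← 7.284574 − (+7.105e-15/-3.453e+00) = 7.284574
converged: |Δa| < 1e-12 after 5 iterations
sag = a·(cosh(S/(2a)) − 1) = 7.284574·(cosh(1.594259) − 1) = 11.392123
T_max/T_min = cosh(S/(2a)) = 2.563870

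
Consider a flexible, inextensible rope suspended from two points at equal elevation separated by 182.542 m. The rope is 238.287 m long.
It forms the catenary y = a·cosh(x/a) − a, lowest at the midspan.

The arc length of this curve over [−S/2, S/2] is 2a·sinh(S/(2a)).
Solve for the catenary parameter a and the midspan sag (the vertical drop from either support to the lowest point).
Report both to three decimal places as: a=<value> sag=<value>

a=70.321 sag=68.027

seed: a₀ = √(S³/(24(L−S))) = √(182.542³/(24·55.745)) = 67.427278
iter 1: u=1.353621  f(a)=+5.336e+00  f'(a)=-1.977e+00  a ← 67.427278 − (+5.336e+00/-1.977e+00) = 70.126172
iter 2: u=1.301525  f(a)=+3.371e-01  f'(a)=-1.734e+00  a ← 70.126172 − (+3.371e-01/-1.734e+00) = 70.320525
iter 3: u=1.297928  f(a)=+1.546e-03  f'(a)=-1.718e+00  a ← 70.320525 − (+1.546e-03/-1.718e+00) = 70.321425
iter 4: u=1.297912  f(a)=+3.285e-08  f'(a)=-1.718e+00  a ← 70.321425 − (+3.285e-08/-1.718e+00) = 70.321425
iter 5: u=1.297912  f(a)=+2.842e-14  f'(a)=-1.718e+00  a ← 70.321425 − (+2.842e-14/-1.718e+00) = 70.321425
converged: |Δa| < 1e-12 after 5 iterations
sag = a·(cosh(S/(2a)) − 1) = 70.321425·(cosh(1.297912) − 1) = 68.026963
T_max/T_min = cosh(S/(2a)) = 1.967372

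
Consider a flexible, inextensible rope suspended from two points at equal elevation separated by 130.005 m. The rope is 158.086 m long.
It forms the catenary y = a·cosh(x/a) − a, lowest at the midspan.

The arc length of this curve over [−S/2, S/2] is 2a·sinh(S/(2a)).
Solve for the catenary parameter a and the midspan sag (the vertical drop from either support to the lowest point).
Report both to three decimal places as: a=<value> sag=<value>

a=58.864 sag=39.689

seed: a₀ = √(S³/(24(L−S))) = √(130.005³/(24·28.081)) = 57.098957
iter 1: u=1.138418  f(a)=+1.877e+00  f'(a)=-1.117e+00  a ← 57.098957 − (+1.877e+00/-1.117e+00) = 58.779024
iter 2: u=1.105879  f(a)=+8.602e-02  f'(a)=-1.017e+00  a ← 58.779024 − (+8.602e-02/-1.017e+00) = 58.863622
iter 3: u=1.104290  f(a)=+1.999e-04  f'(a)=-1.012e+00  a ← 58.863622 − (+1.999e-04/-1.012e+00) = 58.863819
iter 4: u=1.104286  f(a)=+1.086e-09  f'(a)=-1.012e+00  a ← 58.863819 − (+1.086e-09/-1.012e+00) = 58.863819
iter 5: u=1.104286  f(a)=-2.842e-14  f'(a)=-1.012e+00  a ← 58.863819 − (-2.842e-14/-1.012e+00) = 58.863819
converged: |Δa| < 1e-12 after 5 iterations
sag = a·(cosh(S/(2a)) − 1) = 58.863819·(cosh(1.104286) − 1) = 39.689441
T_max/T_min = cosh(S/(2a)) = 1.674259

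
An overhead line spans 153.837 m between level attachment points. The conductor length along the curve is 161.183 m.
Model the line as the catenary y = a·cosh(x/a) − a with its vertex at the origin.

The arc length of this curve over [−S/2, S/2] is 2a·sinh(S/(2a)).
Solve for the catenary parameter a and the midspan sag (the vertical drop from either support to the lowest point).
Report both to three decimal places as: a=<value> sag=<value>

a=144.719 sag=20.927

seed: a₀ = √(S³/(24(L−S))) = √(153.837³/(24·7.346)) = 143.701109
iter 1: u=0.535267  f(a)=+1.060e-01  f'(a)=-1.052e-01  a ← 143.701109 − (+1.060e-01/-1.052e-01) = 144.708304
iter 2: u=0.531542  f(a)=+1.124e-03  f'(a)=-1.030e-01  a ← 144.708304 − (+1.124e-03/-1.030e-01) = 144.719222
iter 3: u=0.531502  f(a)=+1.296e-07  f'(a)=-1.030e-01  a ← 144.719222 − (+1.296e-07/-1.030e-01) = 144.719223
iter 4: u=0.531502  f(a)=+0.000e+00  f'(a)=-1.030e-01  a ← 144.719223 − (+0.000e+00/-1.030e-01) = 144.719223
converged: |Δa| < 1e-12 after 4 iterations
sag = a·(cosh(S/(2a)) − 1) = 144.719223·(cosh(0.531502) − 1) = 20.926916
T_max/T_min = cosh(S/(2a)) = 1.144604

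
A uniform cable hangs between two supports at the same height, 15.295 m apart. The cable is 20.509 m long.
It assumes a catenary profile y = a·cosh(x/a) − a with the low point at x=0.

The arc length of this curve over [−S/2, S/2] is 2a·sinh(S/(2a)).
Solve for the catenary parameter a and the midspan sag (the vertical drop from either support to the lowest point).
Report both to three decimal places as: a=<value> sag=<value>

seed: a₀ = √(S³/(24(L−S))) = √(15.295³/(24·5.214)) = 5.347282
iter 1: u=1.430166  f(a)=+5.599e-01  f'(a)=-2.379e+00  a ← 5.347282 − (+5.599e-01/-2.379e+00) = 5.582624
iter 2: u=1.369875  f(a)=+3.909e-02  f'(a)=-2.058e+00  a ← 5.582624 − (+3.909e-02/-2.058e+00) = 5.601620
iter 3: u=1.365230  f(a)=+2.221e-04  f'(a)=-2.034e+00  a ← 5.601620 − (+2.221e-04/-2.034e+00) = 5.601730
iter 4: u=1.365203  f(a)=+7.259e-09  f'(a)=-2.034e+00  a ← 5.601730 − (+7.259e-09/-2.034e+00) = 5.601730
iter 5: u=1.365203  f(a)=+3.553e-15  f'(a)=-2.034e+00  a ← 5.601730 − (+3.553e-15/-2.034e+00) = 5.601730
converged: |Δa| < 1e-12 after 5 iterations
sag = a·(cosh(S/(2a)) − 1) = 5.601730·(cosh(1.365203) − 1) = 6.083053
T_max/T_min = cosh(S/(2a)) = 2.085924

a=5.602 sag=6.083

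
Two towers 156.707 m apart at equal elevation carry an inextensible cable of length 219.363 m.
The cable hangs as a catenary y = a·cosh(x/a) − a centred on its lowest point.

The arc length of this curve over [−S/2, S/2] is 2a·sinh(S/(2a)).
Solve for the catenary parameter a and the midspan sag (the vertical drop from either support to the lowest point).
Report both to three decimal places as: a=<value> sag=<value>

a=53.380 sag=68.602

seed: a₀ = √(S³/(24(L−S))) = √(156.707³/(24·62.656)) = 50.587782
iter 1: u=1.548862  f(a)=+7.959e+00  f'(a)=-3.125e+00  a ← 50.587782 − (+7.959e+00/-3.125e+00) = 53.135105
iter 2: u=1.474609  f(a)=+6.407e-01  f'(a)=-2.640e+00  a ← 53.135105 − (+6.407e-01/-2.640e+00) = 53.377786
iter 3: u=1.467905  f(a)=+4.955e-03  f'(a)=-2.599e+00  a ← 53.377786 − (+4.955e-03/-2.599e+00) = 53.379692
iter 4: u=1.467852  f(a)=+3.013e-07  f'(a)=-2.599e+00  a ← 53.379692 − (+3.013e-07/-2.599e+00) = 53.379692
iter 5: u=1.467852  f(a)=+0.000e+00  f'(a)=-2.599e+00  a ← 53.379692 − (+0.000e+00/-2.599e+00) = 53.379692
converged: |Δa| < 1e-12 after 5 iterations
sag = a·(cosh(S/(2a)) − 1) = 53.379692·(cosh(1.467852) − 1) = 68.601548
T_max/T_min = cosh(S/(2a)) = 2.285162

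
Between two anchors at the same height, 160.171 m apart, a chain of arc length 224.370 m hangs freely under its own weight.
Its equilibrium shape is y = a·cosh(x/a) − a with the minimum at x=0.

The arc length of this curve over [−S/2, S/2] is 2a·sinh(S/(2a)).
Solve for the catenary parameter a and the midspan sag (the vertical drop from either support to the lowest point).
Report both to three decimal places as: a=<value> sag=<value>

a=54.499 sag=70.223

seed: a₀ = √(S³/(24(L−S))) = √(160.171³/(24·64.199)) = 51.642360
iter 1: u=1.550772  f(a)=+8.177e+00  f'(a)=-3.138e+00  a ← 51.642360 − (+8.177e+00/-3.138e+00) = 54.248124
iter 2: u=1.476281  f(a)=+6.596e-01  f'(a)=-2.650e+00  a ← 54.248124 − (+6.596e-01/-2.650e+00) = 54.497010
iter 3: u=1.469539  f(a)=+5.125e-03  f'(a)=-2.609e+00  a ← 54.497010 − (+5.125e-03/-2.609e+00) = 54.498974
iter 4: u=1.469486  f(a)=+3.147e-07  f'(a)=-2.609e+00  a ← 54.498974 − (+3.147e-07/-2.609e+00) = 54.498974
iter 5: u=1.469486  f(a)=+2.842e-14  f'(a)=-2.609e+00  a ← 54.498974 − (+2.842e-14/-2.609e+00) = 54.498974
converged: |Δa| < 1e-12 after 5 iterations
sag = a·(cosh(S/(2a)) − 1) = 54.498974·(cosh(1.469486) − 1) = 70.223167
T_max/T_min = cosh(S/(2a)) = 2.288523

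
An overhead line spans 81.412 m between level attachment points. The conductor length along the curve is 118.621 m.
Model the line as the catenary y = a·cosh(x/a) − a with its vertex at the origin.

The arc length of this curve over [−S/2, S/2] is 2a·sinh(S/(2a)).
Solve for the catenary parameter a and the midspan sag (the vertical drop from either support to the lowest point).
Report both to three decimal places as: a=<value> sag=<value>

a=26.116 sag=38.690

seed: a₀ = √(S³/(24(L−S))) = √(81.412³/(24·37.209)) = 24.581196
iter 1: u=1.655981  f(a)=+5.448e+00  f'(a)=-3.943e+00  a ← 24.581196 − (+5.448e+00/-3.943e+00) = 25.962807
iter 2: u=1.567858  f(a)=+4.931e-01  f'(a)=-3.259e+00  a ← 25.962807 − (+4.931e-01/-3.259e+00) = 26.114099
iter 3: u=1.558775  f(a)=+4.926e-03  f'(a)=-3.194e+00  a ← 26.114099 − (+4.926e-03/-3.194e+00) = 26.115641
iter 4: u=1.558683  f(a)=+5.026e-07  f'(a)=-3.194e+00  a ← 26.115641 − (+5.026e-07/-3.194e+00) = 26.115641
iter 5: u=1.558683  f(a)=+0.000e+00  f'(a)=-3.194e+00  a ← 26.115641 − (+0.000e+00/-3.194e+00) = 26.115641
converged: |Δa| < 1e-12 after 5 iterations
sag = a·(cosh(S/(2a)) − 1) = 26.115641·(cosh(1.558683) − 1) = 38.689931
T_max/T_min = cosh(S/(2a)) = 2.481485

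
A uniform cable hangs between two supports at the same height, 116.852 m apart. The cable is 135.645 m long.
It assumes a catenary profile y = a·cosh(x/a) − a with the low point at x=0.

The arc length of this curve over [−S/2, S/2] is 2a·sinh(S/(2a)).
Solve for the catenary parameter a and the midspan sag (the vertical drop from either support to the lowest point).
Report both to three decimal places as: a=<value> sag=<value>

a=60.862 sag=30.265

seed: a₀ = √(S³/(24(L−S))) = √(116.852³/(24·18.793)) = 59.477204
iter 1: u=0.982326  f(a)=+9.278e-01  f'(a)=-6.951e-01  a ← 59.477204 − (+9.278e-01/-6.951e-01) = 60.812117
iter 2: u=0.960762  f(a)=+3.216e-02  f'(a)=-6.476e-01  a ← 60.812117 − (+3.216e-02/-6.476e-01) = 60.861769
iter 3: u=0.959979  f(a)=+4.170e-05  f'(a)=-6.460e-01  a ← 60.861769 − (+4.170e-05/-6.460e-01) = 60.861833
iter 4: u=0.959978  f(a)=+7.029e-11  f'(a)=-6.460e-01  a ← 60.861833 − (+7.029e-11/-6.460e-01) = 60.861833
iter 5: u=0.959978  f(a)=+0.000e+00  f'(a)=-6.460e-01  a ← 60.861833 − (+0.000e+00/-6.460e-01) = 60.861833
converged: |Δa| < 1e-12 after 5 iterations
sag = a·(cosh(S/(2a)) − 1) = 60.861833·(cosh(0.959978) − 1) = 30.264750
T_max/T_min = cosh(S/(2a)) = 1.497270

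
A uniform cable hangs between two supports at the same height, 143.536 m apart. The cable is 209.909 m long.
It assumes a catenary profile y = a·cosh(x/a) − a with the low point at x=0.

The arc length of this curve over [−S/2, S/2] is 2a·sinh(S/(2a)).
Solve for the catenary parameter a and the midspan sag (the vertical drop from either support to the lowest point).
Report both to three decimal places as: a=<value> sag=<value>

seed: a₀ = √(S³/(24(L−S))) = √(143.536³/(24·66.373)) = 43.086371
iter 1: u=1.665678  f(a)=+9.840e+00  f'(a)=-4.025e+00  a ← 43.086371 − (+9.840e+00/-4.025e+00) = 45.531095
iter 2: u=1.576241  f(a)=+8.996e-01  f'(a)=-3.320e+00  a ← 45.531095 − (+8.996e-01/-3.320e+00) = 45.802077
iter 3: u=1.566916  f(a)=+9.190e-03  f'(a)=-3.252e+00  a ← 45.802077 − (+9.190e-03/-3.252e+00) = 45.804903
iter 4: u=1.566819  f(a)=+9.808e-07  f'(a)=-3.252e+00  a ← 45.804903 − (+9.808e-07/-3.252e+00) = 45.804903
iter 5: u=1.566819  f(a)=+0.000e+00  f'(a)=-3.252e+00  a ← 45.804903 − (+0.000e+00/-3.252e+00) = 45.804903
converged: |Δa| < 1e-12 after 5 iterations
sag = a·(cosh(S/(2a)) − 1) = 45.804903·(cosh(1.566819) − 1) = 68.709446
T_max/T_min = cosh(S/(2a)) = 2.500046

a=45.805 sag=68.709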